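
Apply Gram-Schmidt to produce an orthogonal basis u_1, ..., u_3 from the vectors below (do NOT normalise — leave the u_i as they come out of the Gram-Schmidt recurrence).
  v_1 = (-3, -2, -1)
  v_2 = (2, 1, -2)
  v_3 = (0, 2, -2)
Orthogonal basis:
  u_1 = (-3, -2, -1)
  u_2 = (5/7, 1/7, -17/7)
  u_3 = (-1, 8/5, -1/5)

Apply the Gram-Schmidt recurrence
  u_1 = v_1
  u_i = v_i − Σ_{j<i} ((v_i · u_j) / (u_j · u_j)) · u_j.

Step by step this gives:
  u_1 = (-3, -2, -1)
  u_2 = (5/7, 1/7, -17/7)
  u_3 = (-1, 8/5, -1/5)

Orthogonality check:
  u_2 · u_1 = 0 (should be 0)
  u_3 · u_1 = 0 (should be 0)
  u_3 · u_2 = 0 (should be 0)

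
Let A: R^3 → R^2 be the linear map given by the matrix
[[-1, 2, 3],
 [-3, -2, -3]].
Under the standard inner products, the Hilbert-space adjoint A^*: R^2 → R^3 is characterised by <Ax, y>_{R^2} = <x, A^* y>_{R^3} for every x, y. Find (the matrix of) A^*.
A^* = A^T =
[[-1, -3],
 [2, -2],
 [3, -3]]

For real matrices with standard dot products, the defining identity <Ax, y> = <x, A^* y> gives (Ax)^T y = x^T (A^*) y, i.e. x^T A^T y = x^T (A^*) y. Since this holds for all x, y, we must have A^* = A^T. Therefore
A^* =
[[-1, -3],
 [2, -2],
 [3, -3]].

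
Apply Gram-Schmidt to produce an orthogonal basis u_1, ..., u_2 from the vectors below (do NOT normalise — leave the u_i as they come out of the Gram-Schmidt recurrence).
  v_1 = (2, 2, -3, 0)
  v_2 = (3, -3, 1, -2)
Orthogonal basis:
  u_1 = (2, 2, -3, 0)
  u_2 = (57/17, -45/17, 8/17, -2)

Apply the Gram-Schmidt recurrence
  u_1 = v_1
  u_i = v_i − Σ_{j<i} ((v_i · u_j) / (u_j · u_j)) · u_j.

Step by step this gives:
  u_1 = (2, 2, -3, 0)
  u_2 = (57/17, -45/17, 8/17, -2)

Orthogonality check:
  u_2 · u_1 = 0 (should be 0)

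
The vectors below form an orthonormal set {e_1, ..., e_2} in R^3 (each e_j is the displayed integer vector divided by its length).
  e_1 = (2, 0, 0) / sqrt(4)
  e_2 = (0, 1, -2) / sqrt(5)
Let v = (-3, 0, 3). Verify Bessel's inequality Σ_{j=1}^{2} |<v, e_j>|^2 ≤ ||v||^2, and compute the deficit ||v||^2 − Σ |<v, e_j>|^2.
Σ |<v, e_j>|^2 = 81/5; ||v||^2 = 18; deficit = 9/5

Write each e_j = u_j / sqrt(<u_j, u_j>) where u_j is the displayed integer vector. Then <v, e_j> = <v, u_j> / sqrt(<u_j, u_j>), so |<v, e_j>|^2 = <v, u_j>^2 / <u_j, u_j>.
Coefficients: <v, e_1> = -6/sqrt(4), <v, e_2> = -6/sqrt(5).
Square and sum: Σ |<v, e_j>|^2 = 81/5.
Compute ||v||^2 = v·v = 18.
Deficit = 18 − 81/5 = 9/5 ≥ 0, confirming Bessel's inequality. (The deficit equals ||v − Σ <v,e_j> e_j||^2, the squared distance from v to span{e_j}.)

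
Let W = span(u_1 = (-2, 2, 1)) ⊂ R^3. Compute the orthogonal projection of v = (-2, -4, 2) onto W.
proj_W(v) = (4/9, -4/9, -2/9)

Set up U = [u_1 | ... | u_1] ∈ R^(3×1). The projector onto W = col(U) is P = U (U^T U)^(-1) U^T.
Compute U^T U =
  [9],
and U^T v = (-2).
Solve U^T U · c = U^T v for the coefficients: c = (-2/9). The projection is proj_W(v) = U c.
Check: (v - proj_W(v)) · u_1 = 0  (should be 0).
Result: proj_W(v) = (4/9, -4/9, -2/9).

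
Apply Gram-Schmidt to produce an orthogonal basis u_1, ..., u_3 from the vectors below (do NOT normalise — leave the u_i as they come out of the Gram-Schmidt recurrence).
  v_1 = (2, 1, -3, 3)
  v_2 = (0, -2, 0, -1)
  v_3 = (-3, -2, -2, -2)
Orthogonal basis:
  u_1 = (2, 1, -3, 3)
  u_2 = (10/23, -41/23, -15/23, -8/23)
  u_3 = (-25/9, 13/45, -7/3, -26/45)

Apply the Gram-Schmidt recurrence
  u_1 = v_1
  u_i = v_i − Σ_{j<i} ((v_i · u_j) / (u_j · u_j)) · u_j.

Step by step this gives:
  u_1 = (2, 1, -3, 3)
  u_2 = (10/23, -41/23, -15/23, -8/23)
  u_3 = (-25/9, 13/45, -7/3, -26/45)

Orthogonality check:
  u_2 · u_1 = 0 (should be 0)
  u_3 · u_1 = 0 (should be 0)
  u_3 · u_2 = 0 (should be 0)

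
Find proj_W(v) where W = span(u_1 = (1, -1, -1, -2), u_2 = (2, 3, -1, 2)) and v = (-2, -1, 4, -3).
proj_W(v) = (-28/11, -59/22, 3/2, -13/11)

Set up U = [u_1 | ... | u_2] ∈ R^(4×2). The projector onto W = col(U) is P = U (U^T U)^(-1) U^T.
Compute U^T U =
  [7, -4]
  [-4, 18],
and U^T v = (1, -17).
Solve U^T U · c = U^T v for the coefficients: c = (-5/11, -23/22). The projection is proj_W(v) = U c.
Check: (v - proj_W(v)) · u_1 = 0  (should be 0).
Check: (v - proj_W(v)) · u_2 = 0  (should be 0).
Result: proj_W(v) = (-28/11, -59/22, 3/2, -13/11).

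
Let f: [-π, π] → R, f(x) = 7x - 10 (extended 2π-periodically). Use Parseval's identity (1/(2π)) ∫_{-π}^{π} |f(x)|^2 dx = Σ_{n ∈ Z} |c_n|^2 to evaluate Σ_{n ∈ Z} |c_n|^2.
Σ |c_n|^2 = 49π^2/3 + 100

Expand and integrate term by term over [-π, π]:
  ∫ (7x)^2 dx = 49·(2π^3/3); ∫ 2·7·(-10)·x dx = 0 (odd integrand); ∫ (-10)^2 dx = 100·2π.
So (1/(2π)) ∫_{-π}^{π} (7x - 10)^2 dx = 49π^2/3 + 100 = 49π^2/3 + 100.
Parseval ⇒ Σ |c_n|^2 = 49π^2/3 + 100.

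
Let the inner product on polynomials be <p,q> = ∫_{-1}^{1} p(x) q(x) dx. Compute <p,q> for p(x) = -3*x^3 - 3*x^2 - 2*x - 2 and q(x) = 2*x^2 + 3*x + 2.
<p,q> = -74/3

Expand the product: p(x)·q(x) = -6*x^5 - 15*x^4 - 19*x^3 - 16*x^2 - 10*x - 4.
∫_{-1}^{1} of each monomial x^k gives [2/(k+1) if k even, 0 if k odd]. Integrating term-by-term (or equivalently evaluating the antiderivative F(x) = -x^6 - 3*x^5 - 19*x^4/4 - 16*x^3/3 - 5*x^2 - 4*x at the endpoints):
  F(1) − F(−1) = -277/12 − (19/12) = -74/3.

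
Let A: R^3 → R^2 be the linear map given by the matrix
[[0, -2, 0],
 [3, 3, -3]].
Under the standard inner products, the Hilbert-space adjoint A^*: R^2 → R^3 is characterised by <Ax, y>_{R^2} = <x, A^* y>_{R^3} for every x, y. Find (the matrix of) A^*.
A^* = A^T =
[[0, 3],
 [-2, 3],
 [0, -3]]

For real matrices with standard dot products, the defining identity <Ax, y> = <x, A^* y> gives (Ax)^T y = x^T (A^*) y, i.e. x^T A^T y = x^T (A^*) y. Since this holds for all x, y, we must have A^* = A^T. Therefore
A^* =
[[0, 3],
 [-2, 3],
 [0, -3]].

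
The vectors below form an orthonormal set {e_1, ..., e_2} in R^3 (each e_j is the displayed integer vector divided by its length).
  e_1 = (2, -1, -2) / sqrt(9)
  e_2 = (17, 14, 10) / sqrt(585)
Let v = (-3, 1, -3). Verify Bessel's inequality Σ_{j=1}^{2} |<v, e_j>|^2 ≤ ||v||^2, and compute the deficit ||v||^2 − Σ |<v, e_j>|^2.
Σ |<v, e_j>|^2 = 506/65; ||v||^2 = 19; deficit = 729/65

Write each e_j = u_j / sqrt(<u_j, u_j>) where u_j is the displayed integer vector. Then <v, e_j> = <v, u_j> / sqrt(<u_j, u_j>), so |<v, e_j>|^2 = <v, u_j>^2 / <u_j, u_j>.
Coefficients: <v, e_1> = -1/sqrt(9), <v, e_2> = -67/sqrt(585).
Square and sum: Σ |<v, e_j>|^2 = 506/65.
Compute ||v||^2 = v·v = 19.
Deficit = 19 − 506/65 = 729/65 ≥ 0, confirming Bessel's inequality. (The deficit equals ||v − Σ <v,e_j> e_j||^2, the squared distance from v to span{e_j}.)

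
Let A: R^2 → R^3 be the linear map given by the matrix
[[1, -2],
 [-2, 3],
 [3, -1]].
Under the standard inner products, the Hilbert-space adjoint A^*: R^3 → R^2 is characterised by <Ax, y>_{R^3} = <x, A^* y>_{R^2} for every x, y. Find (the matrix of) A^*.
A^* = A^T =
[[1, -2, 3],
 [-2, 3, -1]]

For real matrices with standard dot products, the defining identity <Ax, y> = <x, A^* y> gives (Ax)^T y = x^T (A^*) y, i.e. x^T A^T y = x^T (A^*) y. Since this holds for all x, y, we must have A^* = A^T. Therefore
A^* =
[[1, -2, 3],
 [-2, 3, -1]].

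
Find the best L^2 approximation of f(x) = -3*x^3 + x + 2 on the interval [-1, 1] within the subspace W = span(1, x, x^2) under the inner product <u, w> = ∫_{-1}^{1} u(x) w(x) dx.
g(x) = 2 - 4*x/5

The best approximation g ∈ W is the orthogonal projection of f onto W. Writing g = a_0 + a_1 x + a_2 x^2, the coefficients solve the normal equations G · a = b where
  G_{ij} = <φ_i, φ_j> and b_i = <f, φ_i>, with φ_0 = 1, φ_1 = x, φ_2 = x^2.
G =
  [2, 0, 2/3]
  [0, 2/3, 0]
  [2/3, 0, 2/5],
b = (4, -8/15, 4/3).
Solving gives a_0 = 2, a_1 = -4/5, a_2 = 0, so
  g(x) = 2 - 4*x/5.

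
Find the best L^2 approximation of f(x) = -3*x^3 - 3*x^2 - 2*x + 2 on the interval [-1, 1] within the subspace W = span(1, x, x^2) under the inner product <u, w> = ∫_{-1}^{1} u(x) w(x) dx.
g(x) = -3*x^2 - 19*x/5 + 2

The best approximation g ∈ W is the orthogonal projection of f onto W. Writing g = a_0 + a_1 x + a_2 x^2, the coefficients solve the normal equations G · a = b where
  G_{ij} = <φ_i, φ_j> and b_i = <f, φ_i>, with φ_0 = 1, φ_1 = x, φ_2 = x^2.
G =
  [2, 0, 2/3]
  [0, 2/3, 0]
  [2/3, 0, 2/5],
b = (2, -38/15, 2/15).
Solving gives a_0 = 2, a_1 = -19/5, a_2 = -3, so
  g(x) = -3*x^2 - 19*x/5 + 2.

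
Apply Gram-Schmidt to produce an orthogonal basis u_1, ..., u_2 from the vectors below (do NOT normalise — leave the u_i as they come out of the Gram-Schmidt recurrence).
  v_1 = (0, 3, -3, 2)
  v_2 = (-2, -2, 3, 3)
Orthogonal basis:
  u_1 = (0, 3, -3, 2)
  u_2 = (-2, -17/22, 39/22, 42/11)

Apply the Gram-Schmidt recurrence
  u_1 = v_1
  u_i = v_i − Σ_{j<i} ((v_i · u_j) / (u_j · u_j)) · u_j.

Step by step this gives:
  u_1 = (0, 3, -3, 2)
  u_2 = (-2, -17/22, 39/22, 42/11)

Orthogonality check:
  u_2 · u_1 = 0 (should be 0)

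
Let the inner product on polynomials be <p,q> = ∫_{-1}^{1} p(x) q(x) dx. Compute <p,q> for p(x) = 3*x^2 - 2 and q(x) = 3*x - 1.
<p,q> = 2

Expand the product: p(x)·q(x) = 9*x^3 - 3*x^2 - 6*x + 2.
∫_{-1}^{1} of each monomial x^k gives [2/(k+1) if k even, 0 if k odd]. Integrating term-by-term (or equivalently evaluating the antiderivative F(x) = 9*x^4/4 - x^3 - 3*x^2 + 2*x at the endpoints):
  F(1) − F(−1) = 1/4 − (-7/4) = 2.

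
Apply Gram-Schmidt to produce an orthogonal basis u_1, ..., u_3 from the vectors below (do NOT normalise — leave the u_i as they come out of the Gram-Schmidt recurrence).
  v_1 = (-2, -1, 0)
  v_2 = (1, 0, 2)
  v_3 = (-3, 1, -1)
Orthogonal basis:
  u_1 = (-2, -1, 0)
  u_2 = (1/5, -2/5, 2)
  u_3 = (-6/7, 12/7, 3/7)

Apply the Gram-Schmidt recurrence
  u_1 = v_1
  u_i = v_i − Σ_{j<i} ((v_i · u_j) / (u_j · u_j)) · u_j.

Step by step this gives:
  u_1 = (-2, -1, 0)
  u_2 = (1/5, -2/5, 2)
  u_3 = (-6/7, 12/7, 3/7)

Orthogonality check:
  u_2 · u_1 = 0 (should be 0)
  u_3 · u_1 = 0 (should be 0)
  u_3 · u_2 = 0 (should be 0)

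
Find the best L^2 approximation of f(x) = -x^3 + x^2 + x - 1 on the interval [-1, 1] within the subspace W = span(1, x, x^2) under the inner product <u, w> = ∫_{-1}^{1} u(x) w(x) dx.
g(x) = x^2 + 2*x/5 - 1

The best approximation g ∈ W is the orthogonal projection of f onto W. Writing g = a_0 + a_1 x + a_2 x^2, the coefficients solve the normal equations G · a = b where
  G_{ij} = <φ_i, φ_j> and b_i = <f, φ_i>, with φ_0 = 1, φ_1 = x, φ_2 = x^2.
G =
  [2, 0, 2/3]
  [0, 2/3, 0]
  [2/3, 0, 2/5],
b = (-4/3, 4/15, -4/15).
Solving gives a_0 = -1, a_1 = 2/5, a_2 = 1, so
  g(x) = x^2 + 2*x/5 - 1.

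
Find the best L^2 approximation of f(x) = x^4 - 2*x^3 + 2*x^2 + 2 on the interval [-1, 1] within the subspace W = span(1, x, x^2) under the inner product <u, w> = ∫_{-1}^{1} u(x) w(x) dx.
g(x) = 20*x^2/7 - 6*x/5 + 67/35

The best approximation g ∈ W is the orthogonal projection of f onto W. Writing g = a_0 + a_1 x + a_2 x^2, the coefficients solve the normal equations G · a = b where
  G_{ij} = <φ_i, φ_j> and b_i = <f, φ_i>, with φ_0 = 1, φ_1 = x, φ_2 = x^2.
G =
  [2, 0, 2/3]
  [0, 2/3, 0]
  [2/3, 0, 2/5],
b = (86/15, -4/5, 254/105).
Solving gives a_0 = 67/35, a_1 = -6/5, a_2 = 20/7, so
  g(x) = 20*x^2/7 - 6*x/5 + 67/35.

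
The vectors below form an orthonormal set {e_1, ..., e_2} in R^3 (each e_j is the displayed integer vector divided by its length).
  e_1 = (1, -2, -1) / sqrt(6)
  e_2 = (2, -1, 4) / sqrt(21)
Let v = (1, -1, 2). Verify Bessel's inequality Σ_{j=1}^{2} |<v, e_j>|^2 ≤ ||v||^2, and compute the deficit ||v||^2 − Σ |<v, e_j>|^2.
Σ |<v, e_j>|^2 = 83/14; ||v||^2 = 6; deficit = 1/14

Write each e_j = u_j / sqrt(<u_j, u_j>) where u_j is the displayed integer vector. Then <v, e_j> = <v, u_j> / sqrt(<u_j, u_j>), so |<v, e_j>|^2 = <v, u_j>^2 / <u_j, u_j>.
Coefficients: <v, e_1> = 1/sqrt(6), <v, e_2> = 11/sqrt(21).
Square and sum: Σ |<v, e_j>|^2 = 83/14.
Compute ||v||^2 = v·v = 6.
Deficit = 6 − 83/14 = 1/14 ≥ 0, confirming Bessel's inequality. (The deficit equals ||v − Σ <v,e_j> e_j||^2, the squared distance from v to span{e_j}.)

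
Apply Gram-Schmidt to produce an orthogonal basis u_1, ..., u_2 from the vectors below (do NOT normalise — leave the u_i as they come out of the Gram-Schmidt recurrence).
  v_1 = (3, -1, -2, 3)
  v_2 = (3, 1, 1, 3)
Orthogonal basis:
  u_1 = (3, -1, -2, 3)
  u_2 = (24/23, 38/23, 53/23, 24/23)

Apply the Gram-Schmidt recurrence
  u_1 = v_1
  u_i = v_i − Σ_{j<i} ((v_i · u_j) / (u_j · u_j)) · u_j.

Step by step this gives:
  u_1 = (3, -1, -2, 3)
  u_2 = (24/23, 38/23, 53/23, 24/23)

Orthogonality check:
  u_2 · u_1 = 0 (should be 0)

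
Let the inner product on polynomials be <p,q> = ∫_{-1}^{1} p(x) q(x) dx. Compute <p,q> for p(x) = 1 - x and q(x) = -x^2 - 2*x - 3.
<p,q> = -16/3

Expand the product: p(x)·q(x) = x^3 + x^2 + x - 3.
∫_{-1}^{1} of each monomial x^k gives [2/(k+1) if k even, 0 if k odd]. Integrating term-by-term (or equivalently evaluating the antiderivative F(x) = x^4/4 + x^3/3 + x^2/2 - 3*x at the endpoints):
  F(1) − F(−1) = -23/12 − (41/12) = -16/3.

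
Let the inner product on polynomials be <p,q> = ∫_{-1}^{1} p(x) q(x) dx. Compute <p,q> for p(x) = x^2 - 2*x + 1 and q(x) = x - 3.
<p,q> = -28/3

Expand the product: p(x)·q(x) = x^3 - 5*x^2 + 7*x - 3.
∫_{-1}^{1} of each monomial x^k gives [2/(k+1) if k even, 0 if k odd]. Integrating term-by-term (or equivalently evaluating the antiderivative F(x) = x^4/4 - 5*x^3/3 + 7*x^2/2 - 3*x at the endpoints):
  F(1) − F(−1) = -11/12 − (101/12) = -28/3.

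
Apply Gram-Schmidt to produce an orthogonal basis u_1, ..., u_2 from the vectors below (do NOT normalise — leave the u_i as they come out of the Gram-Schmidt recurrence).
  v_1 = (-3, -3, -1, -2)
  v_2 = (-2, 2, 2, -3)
Orthogonal basis:
  u_1 = (-3, -3, -1, -2)
  u_2 = (-34/23, 58/23, 50/23, -61/23)

Apply the Gram-Schmidt recurrence
  u_1 = v_1
  u_i = v_i − Σ_{j<i} ((v_i · u_j) / (u_j · u_j)) · u_j.

Step by step this gives:
  u_1 = (-3, -3, -1, -2)
  u_2 = (-34/23, 58/23, 50/23, -61/23)

Orthogonality check:
  u_2 · u_1 = 0 (should be 0)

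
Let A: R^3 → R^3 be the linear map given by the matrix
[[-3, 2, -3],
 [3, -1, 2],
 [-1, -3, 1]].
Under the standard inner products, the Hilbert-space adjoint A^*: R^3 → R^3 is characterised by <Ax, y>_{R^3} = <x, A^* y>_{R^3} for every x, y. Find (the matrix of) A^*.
A^* = A^T =
[[-3, 3, -1],
 [2, -1, -3],
 [-3, 2, 1]]

For real matrices with standard dot products, the defining identity <Ax, y> = <x, A^* y> gives (Ax)^T y = x^T (A^*) y, i.e. x^T A^T y = x^T (A^*) y. Since this holds for all x, y, we must have A^* = A^T. Therefore
A^* =
[[-3, 3, -1],
 [2, -1, -3],
 [-3, 2, 1]].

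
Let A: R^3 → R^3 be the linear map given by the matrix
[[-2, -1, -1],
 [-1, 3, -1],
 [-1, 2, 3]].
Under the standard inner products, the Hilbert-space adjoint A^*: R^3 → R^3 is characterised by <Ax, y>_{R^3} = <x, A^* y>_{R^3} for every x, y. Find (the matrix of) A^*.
A^* = A^T =
[[-2, -1, -1],
 [-1, 3, 2],
 [-1, -1, 3]]

For real matrices with standard dot products, the defining identity <Ax, y> = <x, A^* y> gives (Ax)^T y = x^T (A^*) y, i.e. x^T A^T y = x^T (A^*) y. Since this holds for all x, y, we must have A^* = A^T. Therefore
A^* =
[[-2, -1, -1],
 [-1, 3, 2],
 [-1, -1, 3]].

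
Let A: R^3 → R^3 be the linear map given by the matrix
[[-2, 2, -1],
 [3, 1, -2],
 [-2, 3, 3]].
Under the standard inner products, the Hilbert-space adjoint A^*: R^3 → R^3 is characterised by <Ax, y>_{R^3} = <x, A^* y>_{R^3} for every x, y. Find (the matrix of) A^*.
A^* = A^T =
[[-2, 3, -2],
 [2, 1, 3],
 [-1, -2, 3]]

For real matrices with standard dot products, the defining identity <Ax, y> = <x, A^* y> gives (Ax)^T y = x^T (A^*) y, i.e. x^T A^T y = x^T (A^*) y. Since this holds for all x, y, we must have A^* = A^T. Therefore
A^* =
[[-2, 3, -2],
 [2, 1, 3],
 [-1, -2, 3]].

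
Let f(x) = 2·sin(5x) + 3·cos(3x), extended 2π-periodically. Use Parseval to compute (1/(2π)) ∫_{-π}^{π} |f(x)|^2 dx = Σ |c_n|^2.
Σ |c_n|^2 = 13/2

Expand |f|^2 and use orthogonality of {sin(nx), cos(mx)} on [-π, π]:
  ∫_{-π}^{π} sin(nx)^2 dx = π, ∫ cos(mx)^2 dx = π, and cross terms integrate to 0.
So ∫_{-π}^{π} f(x)^2 dx = 2^2 · π + 3^2 · π = (4 + 9)π.
Divide by 2π: (4 + 9)/2 = 13/2.
By Parseval, this equals Σ |c_n|^2.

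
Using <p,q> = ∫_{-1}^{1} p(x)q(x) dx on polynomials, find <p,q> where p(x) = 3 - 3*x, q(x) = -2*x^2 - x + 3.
<p,q> = 16

Expand the product: p(x)·q(x) = 6*x^3 - 3*x^2 - 12*x + 9.
∫_{-1}^{1} of each monomial x^k gives [2/(k+1) if k even, 0 if k odd]. Integrating term-by-term (or equivalently evaluating the antiderivative F(x) = 3*x^4/2 - x^3 - 6*x^2 + 9*x at the endpoints):
  F(1) − F(−1) = 7/2 − (-25/2) = 16.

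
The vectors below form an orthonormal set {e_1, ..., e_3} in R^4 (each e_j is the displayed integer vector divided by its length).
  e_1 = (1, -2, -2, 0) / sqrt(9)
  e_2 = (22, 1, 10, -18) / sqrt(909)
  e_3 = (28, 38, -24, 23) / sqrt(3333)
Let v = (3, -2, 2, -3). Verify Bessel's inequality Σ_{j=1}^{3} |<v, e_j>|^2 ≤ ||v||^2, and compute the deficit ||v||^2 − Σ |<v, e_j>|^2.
Σ |<v, e_j>|^2 = 842/33; ||v||^2 = 26; deficit = 16/33

Write each e_j = u_j / sqrt(<u_j, u_j>) where u_j is the displayed integer vector. Then <v, e_j> = <v, u_j> / sqrt(<u_j, u_j>), so |<v, e_j>|^2 = <v, u_j>^2 / <u_j, u_j>.
Coefficients: <v, e_1> = 3/sqrt(9), <v, e_2> = 138/sqrt(909), <v, e_3> = -109/sqrt(3333).
Square and sum: Σ |<v, e_j>|^2 = 842/33.
Compute ||v||^2 = v·v = 26.
Deficit = 26 − 842/33 = 16/33 ≥ 0, confirming Bessel's inequality. (The deficit equals ||v − Σ <v,e_j> e_j||^2, the squared distance from v to span{e_j}.)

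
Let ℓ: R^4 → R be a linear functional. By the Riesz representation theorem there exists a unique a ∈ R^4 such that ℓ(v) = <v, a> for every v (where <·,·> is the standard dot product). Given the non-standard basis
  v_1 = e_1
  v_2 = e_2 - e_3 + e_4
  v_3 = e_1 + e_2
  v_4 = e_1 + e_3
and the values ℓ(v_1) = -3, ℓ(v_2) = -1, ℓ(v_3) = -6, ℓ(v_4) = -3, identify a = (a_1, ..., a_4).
a = (-3, -3, 0, 2)

Write a = (a_1, ..., a_4) in the standard basis. For each basis vector v_i, ℓ(v_i) = <v_i, a> is a linear equation in the a_j's. Collect the n equations into a matrix system V a = ℓ, where row i of V is v_i (expressed in the standard basis). Since V is invertible (lower-triangular with 1s on the diagonal, up to permutation), solve by back-substitution:
  V =
[[1, 0, 0, 0],
 [0, 1, -1, 1],
 [1, 1, 0, 0],
 [1, 0, 1, 0]]
  V a = (-3, -1, -6, -3)
Solving gives a = (-3, -3, 0, 2).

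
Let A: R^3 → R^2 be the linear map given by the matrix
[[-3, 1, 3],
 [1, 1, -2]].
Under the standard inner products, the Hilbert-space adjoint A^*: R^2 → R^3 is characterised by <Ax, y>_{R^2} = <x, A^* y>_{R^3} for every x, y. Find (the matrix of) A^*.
A^* = A^T =
[[-3, 1],
 [1, 1],
 [3, -2]]

For real matrices with standard dot products, the defining identity <Ax, y> = <x, A^* y> gives (Ax)^T y = x^T (A^*) y, i.e. x^T A^T y = x^T (A^*) y. Since this holds for all x, y, we must have A^* = A^T. Therefore
A^* =
[[-3, 1],
 [1, 1],
 [3, -2]].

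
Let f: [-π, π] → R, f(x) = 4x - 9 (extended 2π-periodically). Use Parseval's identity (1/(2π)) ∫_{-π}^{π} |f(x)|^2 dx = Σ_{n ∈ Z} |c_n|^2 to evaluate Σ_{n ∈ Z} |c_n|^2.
Σ |c_n|^2 = 16π^2/3 + 81

Expand and integrate term by term over [-π, π]:
  ∫ (4x)^2 dx = 16·(2π^3/3); ∫ 2·4·(-9)·x dx = 0 (odd integrand); ∫ (-9)^2 dx = 81·2π.
So (1/(2π)) ∫_{-π}^{π} (4x - 9)^2 dx = 16π^2/3 + 81 = 16π^2/3 + 81.
Parseval ⇒ Σ |c_n|^2 = 16π^2/3 + 81.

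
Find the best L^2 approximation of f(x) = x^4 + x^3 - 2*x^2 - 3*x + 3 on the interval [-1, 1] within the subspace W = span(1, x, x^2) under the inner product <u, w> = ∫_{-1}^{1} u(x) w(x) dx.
g(x) = -8*x^2/7 - 12*x/5 + 102/35

The best approximation g ∈ W is the orthogonal projection of f onto W. Writing g = a_0 + a_1 x + a_2 x^2, the coefficients solve the normal equations G · a = b where
  G_{ij} = <φ_i, φ_j> and b_i = <f, φ_i>, with φ_0 = 1, φ_1 = x, φ_2 = x^2.
G =
  [2, 0, 2/3]
  [0, 2/3, 0]
  [2/3, 0, 2/5],
b = (76/15, -8/5, 52/35).
Solving gives a_0 = 102/35, a_1 = -12/5, a_2 = -8/7, so
  g(x) = -8*x^2/7 - 12*x/5 + 102/35.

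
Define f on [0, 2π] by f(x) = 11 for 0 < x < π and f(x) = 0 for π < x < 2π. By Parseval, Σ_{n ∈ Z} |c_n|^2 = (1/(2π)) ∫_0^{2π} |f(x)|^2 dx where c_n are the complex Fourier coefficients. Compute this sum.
Σ |c_n|^2 = 121/2

Parseval equates the L^2 energy of f (normalised by 1/(2π)) with the ℓ^2 sum of its Fourier coefficients: (1/(2π)) ∫_0^{2π} |f|^2 = Σ |c_n|^2.
Compute the left side: (1/(2π)) [∫_0^π 11^2 dx + ∫_π^{2π} 0^2 dx] = (1/(2π)) · (121π + 0π) = (121 + 0)/2 = 121/2.
So Σ_{n ∈ Z} |c_n|^2 = 121/2.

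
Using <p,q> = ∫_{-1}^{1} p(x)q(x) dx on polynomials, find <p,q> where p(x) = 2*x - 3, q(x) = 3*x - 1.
<p,q> = 10

Expand the product: p(x)·q(x) = 6*x^2 - 11*x + 3.
∫_{-1}^{1} of each monomial x^k gives [2/(k+1) if k even, 0 if k odd]. Integrating term-by-term (or equivalently evaluating the antiderivative F(x) = 2*x^3 - 11*x^2/2 + 3*x at the endpoints):
  F(1) − F(−1) = -1/2 − (-21/2) = 10.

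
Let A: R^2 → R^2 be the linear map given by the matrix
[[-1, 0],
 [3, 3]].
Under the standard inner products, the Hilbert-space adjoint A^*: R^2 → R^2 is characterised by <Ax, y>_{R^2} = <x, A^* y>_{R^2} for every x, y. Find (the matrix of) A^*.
A^* = A^T =
[[-1, 3],
 [0, 3]]

For real matrices with standard dot products, the defining identity <Ax, y> = <x, A^* y> gives (Ax)^T y = x^T (A^*) y, i.e. x^T A^T y = x^T (A^*) y. Since this holds for all x, y, we must have A^* = A^T. Therefore
A^* =
[[-1, 3],
 [0, 3]].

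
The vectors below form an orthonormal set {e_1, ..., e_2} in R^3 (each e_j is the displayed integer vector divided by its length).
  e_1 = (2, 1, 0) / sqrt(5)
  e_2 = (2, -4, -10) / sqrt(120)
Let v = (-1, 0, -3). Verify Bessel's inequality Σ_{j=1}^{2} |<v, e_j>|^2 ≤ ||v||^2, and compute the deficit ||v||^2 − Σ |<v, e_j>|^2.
Σ |<v, e_j>|^2 = 22/3; ||v||^2 = 10; deficit = 8/3

Write each e_j = u_j / sqrt(<u_j, u_j>) where u_j is the displayed integer vector. Then <v, e_j> = <v, u_j> / sqrt(<u_j, u_j>), so |<v, e_j>|^2 = <v, u_j>^2 / <u_j, u_j>.
Coefficients: <v, e_1> = -2/sqrt(5), <v, e_2> = 28/sqrt(120).
Square and sum: Σ |<v, e_j>|^2 = 22/3.
Compute ||v||^2 = v·v = 10.
Deficit = 10 − 22/3 = 8/3 ≥ 0, confirming Bessel's inequality. (The deficit equals ||v − Σ <v,e_j> e_j||^2, the squared distance from v to span{e_j}.)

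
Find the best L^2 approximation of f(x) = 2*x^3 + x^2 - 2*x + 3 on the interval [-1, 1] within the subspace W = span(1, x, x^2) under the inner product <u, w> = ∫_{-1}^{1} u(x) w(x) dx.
g(x) = x^2 - 4*x/5 + 3

The best approximation g ∈ W is the orthogonal projection of f onto W. Writing g = a_0 + a_1 x + a_2 x^2, the coefficients solve the normal equations G · a = b where
  G_{ij} = <φ_i, φ_j> and b_i = <f, φ_i>, with φ_0 = 1, φ_1 = x, φ_2 = x^2.
G =
  [2, 0, 2/3]
  [0, 2/3, 0]
  [2/3, 0, 2/5],
b = (20/3, -8/15, 12/5).
Solving gives a_0 = 3, a_1 = -4/5, a_2 = 1, so
  g(x) = x^2 - 4*x/5 + 3.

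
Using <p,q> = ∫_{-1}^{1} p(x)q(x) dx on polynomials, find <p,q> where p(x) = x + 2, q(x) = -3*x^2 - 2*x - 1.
<p,q> = -28/3

Expand the product: p(x)·q(x) = -3*x^3 - 8*x^2 - 5*x - 2.
∫_{-1}^{1} of each monomial x^k gives [2/(k+1) if k even, 0 if k odd]. Integrating term-by-term (or equivalently evaluating the antiderivative F(x) = -3*x^4/4 - 8*x^3/3 - 5*x^2/2 - 2*x at the endpoints):
  F(1) − F(−1) = -95/12 − (17/12) = -28/3.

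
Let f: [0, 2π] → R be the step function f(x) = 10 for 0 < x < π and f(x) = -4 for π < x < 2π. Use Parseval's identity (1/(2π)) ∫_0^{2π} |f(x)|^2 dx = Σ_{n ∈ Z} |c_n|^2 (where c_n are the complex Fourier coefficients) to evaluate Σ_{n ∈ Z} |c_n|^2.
Σ |c_n|^2 = 58

Parseval equates the L^2 energy of f (normalised by 1/(2π)) with the ℓ^2 sum of its Fourier coefficients: (1/(2π)) ∫_0^{2π} |f|^2 = Σ |c_n|^2.
Compute the left side: (1/(2π)) [∫_0^π 10^2 dx + ∫_π^{2π} (-4)^2 dx] = (1/(2π)) · (100π + 16π) = (100 + 16)/2 = 58.
So Σ_{n ∈ Z} |c_n|^2 = 58.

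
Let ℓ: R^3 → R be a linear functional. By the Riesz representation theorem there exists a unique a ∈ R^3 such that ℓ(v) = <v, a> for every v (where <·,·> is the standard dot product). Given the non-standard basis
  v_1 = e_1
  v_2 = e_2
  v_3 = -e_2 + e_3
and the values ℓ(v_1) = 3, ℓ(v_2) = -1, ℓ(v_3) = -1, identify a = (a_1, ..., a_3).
a = (3, -1, -2)

Write a = (a_1, ..., a_3) in the standard basis. For each basis vector v_i, ℓ(v_i) = <v_i, a> is a linear equation in the a_j's. Collect the n equations into a matrix system V a = ℓ, where row i of V is v_i (expressed in the standard basis). Since V is invertible (lower-triangular with 1s on the diagonal, up to permutation), solve by back-substitution:
  V =
[[1, 0, 0],
 [0, 1, 0],
 [0, -1, 1]]
  V a = (3, -1, -1)
Solving gives a = (3, -1, -2).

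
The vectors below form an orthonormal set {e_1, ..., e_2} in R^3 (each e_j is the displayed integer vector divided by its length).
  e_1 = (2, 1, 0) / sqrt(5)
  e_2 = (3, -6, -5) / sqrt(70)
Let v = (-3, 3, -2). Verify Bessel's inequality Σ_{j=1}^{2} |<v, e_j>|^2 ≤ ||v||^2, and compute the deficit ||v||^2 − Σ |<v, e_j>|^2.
Σ |<v, e_j>|^2 = 83/14; ||v||^2 = 22; deficit = 225/14

Write each e_j = u_j / sqrt(<u_j, u_j>) where u_j is the displayed integer vector. Then <v, e_j> = <v, u_j> / sqrt(<u_j, u_j>), so |<v, e_j>|^2 = <v, u_j>^2 / <u_j, u_j>.
Coefficients: <v, e_1> = -3/sqrt(5), <v, e_2> = -17/sqrt(70).
Square and sum: Σ |<v, e_j>|^2 = 83/14.
Compute ||v||^2 = v·v = 22.
Deficit = 22 − 83/14 = 225/14 ≥ 0, confirming Bessel's inequality. (The deficit equals ||v − Σ <v,e_j> e_j||^2, the squared distance from v to span{e_j}.)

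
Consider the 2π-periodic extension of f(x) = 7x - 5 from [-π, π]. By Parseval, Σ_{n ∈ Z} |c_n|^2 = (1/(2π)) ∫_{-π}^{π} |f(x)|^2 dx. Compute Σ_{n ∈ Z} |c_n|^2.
Σ |c_n|^2 = 49π^2/3 + 25

Expand and integrate term by term over [-π, π]:
  ∫ (7x)^2 dx = 49·(2π^3/3); ∫ 2·7·(-5)·x dx = 0 (odd integrand); ∫ (-5)^2 dx = 25·2π.
So (1/(2π)) ∫_{-π}^{π} (7x - 5)^2 dx = 49π^2/3 + 25 = 49π^2/3 + 25.
Parseval ⇒ Σ |c_n|^2 = 49π^2/3 + 25.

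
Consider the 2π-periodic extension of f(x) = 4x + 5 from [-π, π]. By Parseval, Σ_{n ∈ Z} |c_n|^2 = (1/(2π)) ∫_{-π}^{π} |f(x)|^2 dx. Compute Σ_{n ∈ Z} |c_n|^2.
Σ |c_n|^2 = 16π^2/3 + 25

Expand and integrate term by term over [-π, π]:
  ∫ (4x)^2 dx = 16·(2π^3/3); ∫ 2·4·(5)·x dx = 0 (odd integrand); ∫ 5^2 dx = 25·2π.
So (1/(2π)) ∫_{-π}^{π} (4x + 5)^2 dx = 16π^2/3 + 25 = 16π^2/3 + 25.
Parseval ⇒ Σ |c_n|^2 = 16π^2/3 + 25.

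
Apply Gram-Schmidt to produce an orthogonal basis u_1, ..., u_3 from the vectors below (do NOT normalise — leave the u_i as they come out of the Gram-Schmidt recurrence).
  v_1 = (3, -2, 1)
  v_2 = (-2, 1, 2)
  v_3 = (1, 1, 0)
Orthogonal basis:
  u_1 = (3, -2, 1)
  u_2 = (-5/7, 1/7, 17/7)
  u_3 = (13/18, 52/45, 13/90)

Apply the Gram-Schmidt recurrence
  u_1 = v_1
  u_i = v_i − Σ_{j<i} ((v_i · u_j) / (u_j · u_j)) · u_j.

Step by step this gives:
  u_1 = (3, -2, 1)
  u_2 = (-5/7, 1/7, 17/7)
  u_3 = (13/18, 52/45, 13/90)

Orthogonality check:
  u_2 · u_1 = 0 (should be 0)
  u_3 · u_1 = 0 (should be 0)
  u_3 · u_2 = 0 (should be 0)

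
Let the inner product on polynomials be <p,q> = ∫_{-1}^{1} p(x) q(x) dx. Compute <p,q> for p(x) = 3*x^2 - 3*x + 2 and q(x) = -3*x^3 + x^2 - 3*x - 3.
<p,q> = -88/15

Expand the product: p(x)·q(x) = -9*x^5 + 12*x^4 - 18*x^3 + 2*x^2 + 3*x - 6.
∫_{-1}^{1} of each monomial x^k gives [2/(k+1) if k even, 0 if k odd]. Integrating term-by-term (or equivalently evaluating the antiderivative F(x) = -3*x^6/2 + 12*x^5/5 - 9*x^4/2 + 2*x^3/3 + 3*x^2/2 - 6*x at the endpoints):
  F(1) − F(−1) = -223/30 − (-47/30) = -88/15.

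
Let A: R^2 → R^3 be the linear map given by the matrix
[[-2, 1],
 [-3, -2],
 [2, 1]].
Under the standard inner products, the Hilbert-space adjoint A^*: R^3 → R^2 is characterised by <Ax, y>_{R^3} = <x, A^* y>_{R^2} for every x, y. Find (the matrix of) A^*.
A^* = A^T =
[[-2, -3, 2],
 [1, -2, 1]]

For real matrices with standard dot products, the defining identity <Ax, y> = <x, A^* y> gives (Ax)^T y = x^T (A^*) y, i.e. x^T A^T y = x^T (A^*) y. Since this holds for all x, y, we must have A^* = A^T. Therefore
A^* =
[[-2, -3, 2],
 [1, -2, 1]].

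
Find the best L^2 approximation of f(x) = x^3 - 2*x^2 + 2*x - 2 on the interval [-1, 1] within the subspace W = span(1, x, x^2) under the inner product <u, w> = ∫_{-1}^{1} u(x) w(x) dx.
g(x) = -2*x^2 + 13*x/5 - 2

The best approximation g ∈ W is the orthogonal projection of f onto W. Writing g = a_0 + a_1 x + a_2 x^2, the coefficients solve the normal equations G · a = b where
  G_{ij} = <φ_i, φ_j> and b_i = <f, φ_i>, with φ_0 = 1, φ_1 = x, φ_2 = x^2.
G =
  [2, 0, 2/3]
  [0, 2/3, 0]
  [2/3, 0, 2/5],
b = (-16/3, 26/15, -32/15).
Solving gives a_0 = -2, a_1 = 13/5, a_2 = -2, so
  g(x) = -2*x^2 + 13*x/5 - 2.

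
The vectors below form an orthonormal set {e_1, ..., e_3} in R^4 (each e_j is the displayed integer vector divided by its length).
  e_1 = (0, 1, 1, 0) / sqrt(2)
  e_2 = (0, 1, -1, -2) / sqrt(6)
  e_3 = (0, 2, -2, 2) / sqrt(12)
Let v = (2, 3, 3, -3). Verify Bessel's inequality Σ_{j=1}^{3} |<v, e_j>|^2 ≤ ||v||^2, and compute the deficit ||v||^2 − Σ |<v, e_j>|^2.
Σ |<v, e_j>|^2 = 27; ||v||^2 = 31; deficit = 4

Write each e_j = u_j / sqrt(<u_j, u_j>) where u_j is the displayed integer vector. Then <v, e_j> = <v, u_j> / sqrt(<u_j, u_j>), so |<v, e_j>|^2 = <v, u_j>^2 / <u_j, u_j>.
Coefficients: <v, e_1> = 6/sqrt(2), <v, e_2> = 6/sqrt(6), <v, e_3> = -6/sqrt(12).
Square and sum: Σ |<v, e_j>|^2 = 27.
Compute ||v||^2 = v·v = 31.
Deficit = 31 − 27 = 4 ≥ 0, confirming Bessel's inequality. (The deficit equals ||v − Σ <v,e_j> e_j||^2, the squared distance from v to span{e_j}.)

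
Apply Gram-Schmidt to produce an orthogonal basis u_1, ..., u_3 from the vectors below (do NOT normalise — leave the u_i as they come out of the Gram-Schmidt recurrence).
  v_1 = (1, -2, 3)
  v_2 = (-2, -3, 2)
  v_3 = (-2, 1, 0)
Orthogonal basis:
  u_1 = (1, -2, 3)
  u_2 = (-19/7, -11/7, -1/7)
  u_3 = (-15/23, 24/23, 21/23)

Apply the Gram-Schmidt recurrence
  u_1 = v_1
  u_i = v_i − Σ_{j<i} ((v_i · u_j) / (u_j · u_j)) · u_j.

Step by step this gives:
  u_1 = (1, -2, 3)
  u_2 = (-19/7, -11/7, -1/7)
  u_3 = (-15/23, 24/23, 21/23)

Orthogonality check:
  u_2 · u_1 = 0 (should be 0)
  u_3 · u_1 = 0 (should be 0)
  u_3 · u_2 = 0 (should be 0)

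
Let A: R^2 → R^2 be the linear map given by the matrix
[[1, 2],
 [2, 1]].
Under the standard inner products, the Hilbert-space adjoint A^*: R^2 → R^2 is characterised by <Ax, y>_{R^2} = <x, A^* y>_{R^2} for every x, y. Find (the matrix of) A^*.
A^* = A^T =
[[1, 2],
 [2, 1]]

For real matrices with standard dot products, the defining identity <Ax, y> = <x, A^* y> gives (Ax)^T y = x^T (A^*) y, i.e. x^T A^T y = x^T (A^*) y. Since this holds for all x, y, we must have A^* = A^T. Therefore
A^* =
[[1, 2],
 [2, 1]].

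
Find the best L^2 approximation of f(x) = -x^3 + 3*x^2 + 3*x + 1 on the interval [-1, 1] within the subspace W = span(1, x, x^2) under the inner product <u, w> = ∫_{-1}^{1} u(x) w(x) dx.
g(x) = 3*x^2 + 12*x/5 + 1

The best approximation g ∈ W is the orthogonal projection of f onto W. Writing g = a_0 + a_1 x + a_2 x^2, the coefficients solve the normal equations G · a = b where
  G_{ij} = <φ_i, φ_j> and b_i = <f, φ_i>, with φ_0 = 1, φ_1 = x, φ_2 = x^2.
G =
  [2, 0, 2/3]
  [0, 2/3, 0]
  [2/3, 0, 2/5],
b = (4, 8/5, 28/15).
Solving gives a_0 = 1, a_1 = 12/5, a_2 = 3, so
  g(x) = 3*x^2 + 12*x/5 + 1.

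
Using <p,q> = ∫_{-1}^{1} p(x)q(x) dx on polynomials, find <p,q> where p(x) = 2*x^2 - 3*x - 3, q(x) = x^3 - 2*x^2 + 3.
<p,q> = -64/5

Expand the product: p(x)·q(x) = 2*x^5 - 7*x^4 + 3*x^3 + 12*x^2 - 9*x - 9.
∫_{-1}^{1} of each monomial x^k gives [2/(k+1) if k even, 0 if k odd]. Integrating term-by-term (or equivalently evaluating the antiderivative F(x) = x^6/3 - 7*x^5/5 + 3*x^4/4 + 4*x^3 - 9*x^2/2 - 9*x at the endpoints):
  F(1) − F(−1) = -589/60 − (179/60) = -64/5.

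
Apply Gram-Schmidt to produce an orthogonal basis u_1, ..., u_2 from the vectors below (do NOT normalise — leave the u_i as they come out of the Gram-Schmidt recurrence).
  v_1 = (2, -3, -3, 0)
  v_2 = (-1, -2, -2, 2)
Orthogonal basis:
  u_1 = (2, -3, -3, 0)
  u_2 = (-21/11, -7/11, -7/11, 2)

Apply the Gram-Schmidt recurrence
  u_1 = v_1
  u_i = v_i − Σ_{j<i} ((v_i · u_j) / (u_j · u_j)) · u_j.

Step by step this gives:
  u_1 = (2, -3, -3, 0)
  u_2 = (-21/11, -7/11, -7/11, 2)

Orthogonality check:
  u_2 · u_1 = 0 (should be 0)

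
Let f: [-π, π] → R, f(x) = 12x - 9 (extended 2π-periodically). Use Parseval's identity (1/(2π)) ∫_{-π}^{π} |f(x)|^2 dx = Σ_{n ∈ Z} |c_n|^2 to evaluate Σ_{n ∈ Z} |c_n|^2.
Σ |c_n|^2 = 48π^2 + 81

Expand and integrate term by term over [-π, π]:
  ∫ (12x)^2 dx = 144·(2π^3/3); ∫ 2·12·(-9)·x dx = 0 (odd integrand); ∫ (-9)^2 dx = 81·2π.
So (1/(2π)) ∫_{-π}^{π} (12x - 9)^2 dx = 144π^2/3 + 81 = 48π^2 + 81.
Parseval ⇒ Σ |c_n|^2 = 48π^2 + 81.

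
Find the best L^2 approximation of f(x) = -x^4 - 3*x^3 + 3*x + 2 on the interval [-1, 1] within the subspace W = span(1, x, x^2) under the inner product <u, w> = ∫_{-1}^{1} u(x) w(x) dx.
g(x) = -6*x^2/7 + 6*x/5 + 73/35

The best approximation g ∈ W is the orthogonal projection of f onto W. Writing g = a_0 + a_1 x + a_2 x^2, the coefficients solve the normal equations G · a = b where
  G_{ij} = <φ_i, φ_j> and b_i = <f, φ_i>, with φ_0 = 1, φ_1 = x, φ_2 = x^2.
G =
  [2, 0, 2/3]
  [0, 2/3, 0]
  [2/3, 0, 2/5],
b = (18/5, 4/5, 22/21).
Solving gives a_0 = 73/35, a_1 = 6/5, a_2 = -6/7, so
  g(x) = -6*x^2/7 + 6*x/5 + 73/35.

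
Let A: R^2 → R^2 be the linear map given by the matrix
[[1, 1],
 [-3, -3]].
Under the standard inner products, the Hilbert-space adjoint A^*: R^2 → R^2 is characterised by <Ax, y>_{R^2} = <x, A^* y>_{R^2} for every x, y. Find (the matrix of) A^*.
A^* = A^T =
[[1, -3],
 [1, -3]]

For real matrices with standard dot products, the defining identity <Ax, y> = <x, A^* y> gives (Ax)^T y = x^T (A^*) y, i.e. x^T A^T y = x^T (A^*) y. Since this holds for all x, y, we must have A^* = A^T. Therefore
A^* =
[[1, -3],
 [1, -3]].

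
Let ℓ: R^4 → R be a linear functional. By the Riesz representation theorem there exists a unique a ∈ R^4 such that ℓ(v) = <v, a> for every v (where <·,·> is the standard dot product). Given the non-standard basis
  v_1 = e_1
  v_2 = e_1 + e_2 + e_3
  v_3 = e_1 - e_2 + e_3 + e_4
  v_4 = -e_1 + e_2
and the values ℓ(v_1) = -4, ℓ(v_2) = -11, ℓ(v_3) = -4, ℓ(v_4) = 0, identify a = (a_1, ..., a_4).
a = (-4, -4, -3, -1)

Write a = (a_1, ..., a_4) in the standard basis. For each basis vector v_i, ℓ(v_i) = <v_i, a> is a linear equation in the a_j's. Collect the n equations into a matrix system V a = ℓ, where row i of V is v_i (expressed in the standard basis). Since V is invertible (lower-triangular with 1s on the diagonal, up to permutation), solve by back-substitution:
  V =
[[1, 0, 0, 0],
 [1, 1, 1, 0],
 [1, -1, 1, 1],
 [-1, 1, 0, 0]]
  V a = (-4, -11, -4, 0)
Solving gives a = (-4, -4, -3, -1).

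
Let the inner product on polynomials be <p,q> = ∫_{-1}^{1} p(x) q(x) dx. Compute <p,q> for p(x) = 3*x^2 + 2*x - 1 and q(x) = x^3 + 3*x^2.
<p,q> = 12/5

Expand the product: p(x)·q(x) = 3*x^5 + 11*x^4 + 5*x^3 - 3*x^2.
∫_{-1}^{1} of each monomial x^k gives [2/(k+1) if k even, 0 if k odd]. Integrating term-by-term (or equivalently evaluating the antiderivative F(x) = x^6/2 + 11*x^5/5 + 5*x^4/4 - x^3 at the endpoints):
  F(1) − F(−1) = 59/20 − (11/20) = 12/5.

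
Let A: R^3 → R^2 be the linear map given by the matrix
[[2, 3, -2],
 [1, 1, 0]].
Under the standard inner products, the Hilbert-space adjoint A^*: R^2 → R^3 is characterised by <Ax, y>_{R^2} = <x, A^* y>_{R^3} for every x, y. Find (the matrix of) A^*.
A^* = A^T =
[[2, 1],
 [3, 1],
 [-2, 0]]

For real matrices with standard dot products, the defining identity <Ax, y> = <x, A^* y> gives (Ax)^T y = x^T (A^*) y, i.e. x^T A^T y = x^T (A^*) y. Since this holds for all x, y, we must have A^* = A^T. Therefore
A^* =
[[2, 1],
 [3, 1],
 [-2, 0]].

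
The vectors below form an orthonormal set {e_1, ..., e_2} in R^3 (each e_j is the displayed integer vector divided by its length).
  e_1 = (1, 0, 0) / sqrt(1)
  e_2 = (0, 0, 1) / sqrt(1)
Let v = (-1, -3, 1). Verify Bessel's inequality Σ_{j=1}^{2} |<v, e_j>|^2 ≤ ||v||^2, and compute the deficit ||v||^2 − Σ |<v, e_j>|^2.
Σ |<v, e_j>|^2 = 2; ||v||^2 = 11; deficit = 9

Write each e_j = u_j / sqrt(<u_j, u_j>) where u_j is the displayed integer vector. Then <v, e_j> = <v, u_j> / sqrt(<u_j, u_j>), so |<v, e_j>|^2 = <v, u_j>^2 / <u_j, u_j>.
Coefficients: <v, e_1> = -1/sqrt(1), <v, e_2> = 1/sqrt(1).
Square and sum: Σ |<v, e_j>|^2 = 2.
Compute ||v||^2 = v·v = 11.
Deficit = 11 − 2 = 9 ≥ 0, confirming Bessel's inequality. (The deficit equals ||v − Σ <v,e_j> e_j||^2, the squared distance from v to span{e_j}.)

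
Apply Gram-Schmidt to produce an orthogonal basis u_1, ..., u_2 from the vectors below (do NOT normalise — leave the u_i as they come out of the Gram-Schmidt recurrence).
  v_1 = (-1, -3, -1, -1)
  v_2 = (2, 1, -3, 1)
Orthogonal basis:
  u_1 = (-1, -3, -1, -1)
  u_2 = (7/4, 1/4, -13/4, 3/4)

Apply the Gram-Schmidt recurrence
  u_1 = v_1
  u_i = v_i − Σ_{j<i} ((v_i · u_j) / (u_j · u_j)) · u_j.

Step by step this gives:
  u_1 = (-1, -3, -1, -1)
  u_2 = (7/4, 1/4, -13/4, 3/4)

Orthogonality check:
  u_2 · u_1 = 0 (should be 0)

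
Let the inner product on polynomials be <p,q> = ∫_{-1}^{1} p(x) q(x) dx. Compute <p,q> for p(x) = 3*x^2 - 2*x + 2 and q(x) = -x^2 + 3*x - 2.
<p,q> = -278/15

Expand the product: p(x)·q(x) = -3*x^4 + 11*x^3 - 14*x^2 + 10*x - 4.
∫_{-1}^{1} of each monomial x^k gives [2/(k+1) if k even, 0 if k odd]. Integrating term-by-term (or equivalently evaluating the antiderivative F(x) = -3*x^5/5 + 11*x^4/4 - 14*x^3/3 + 5*x^2 - 4*x at the endpoints):
  F(1) − F(−1) = -91/60 − (1021/60) = -278/15.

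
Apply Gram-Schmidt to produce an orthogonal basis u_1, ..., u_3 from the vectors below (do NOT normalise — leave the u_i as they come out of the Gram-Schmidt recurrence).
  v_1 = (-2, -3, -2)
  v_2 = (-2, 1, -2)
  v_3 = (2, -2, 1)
Orthogonal basis:
  u_1 = (-2, -3, -2)
  u_2 = (-24/17, 32/17, -24/17)
  u_3 = (1/2, 0, -1/2)

Apply the Gram-Schmidt recurrence
  u_1 = v_1
  u_i = v_i − Σ_{j<i} ((v_i · u_j) / (u_j · u_j)) · u_j.

Step by step this gives:
  u_1 = (-2, -3, -2)
  u_2 = (-24/17, 32/17, -24/17)
  u_3 = (1/2, 0, -1/2)

Orthogonality check:
  u_2 · u_1 = 0 (should be 0)
  u_3 · u_1 = 0 (should be 0)
  u_3 · u_2 = 0 (should be 0)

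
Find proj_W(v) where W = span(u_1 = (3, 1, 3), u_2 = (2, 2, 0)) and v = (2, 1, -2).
proj_W(v) = (23/22, 43/22, -15/11)

Set up U = [u_1 | ... | u_2] ∈ R^(3×2). The projector onto W = col(U) is P = U (U^T U)^(-1) U^T.
Compute U^T U =
  [19, 8]
  [8, 8],
and U^T v = (1, 6).
Solve U^T U · c = U^T v for the coefficients: c = (-5/11, 53/44). The projection is proj_W(v) = U c.
Check: (v - proj_W(v)) · u_1 = 0  (should be 0).
Check: (v - proj_W(v)) · u_2 = 0  (should be 0).
Result: proj_W(v) = (23/22, 43/22, -15/11).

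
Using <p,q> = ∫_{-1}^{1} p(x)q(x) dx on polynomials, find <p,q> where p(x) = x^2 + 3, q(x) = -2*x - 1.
<p,q> = -20/3

Expand the product: p(x)·q(x) = -2*x^3 - x^2 - 6*x - 3.
∫_{-1}^{1} of each monomial x^k gives [2/(k+1) if k even, 0 if k odd]. Integrating term-by-term (or equivalently evaluating the antiderivative F(x) = -x^4/2 - x^3/3 - 3*x^2 - 3*x at the endpoints):
  F(1) − F(−1) = -41/6 − (-1/6) = -20/3.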